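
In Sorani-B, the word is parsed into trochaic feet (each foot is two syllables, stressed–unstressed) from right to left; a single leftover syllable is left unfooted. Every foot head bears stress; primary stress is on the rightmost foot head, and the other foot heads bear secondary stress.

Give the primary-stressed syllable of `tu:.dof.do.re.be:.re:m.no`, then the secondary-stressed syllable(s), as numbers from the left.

Parse right to left into trochaic (ˈσσ) feet: tu: (ˈdof.do) (ˈre.be:) (ˈre:m.no). Syllable 1 is left unfooted.
Foot heads (stressed positions): 2, 4, 6.
End Rule Rightmost: primary stress on the rightmost head = syllable 6.
Secondary stress on 2, 4: tu:.ˌdof.do.ˌre.be:.ˈre:m.no.

primary 6, secondary 2, 4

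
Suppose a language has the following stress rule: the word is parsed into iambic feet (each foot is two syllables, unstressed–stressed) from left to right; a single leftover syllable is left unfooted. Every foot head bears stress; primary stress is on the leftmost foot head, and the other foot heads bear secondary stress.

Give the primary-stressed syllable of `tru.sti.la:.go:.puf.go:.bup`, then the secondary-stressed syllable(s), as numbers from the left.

primary 2, secondary 4, 6

Parse left to right into iambic (σˈσ) feet: (tru.ˈsti) (la:.ˈgo:) (puf.ˈgo:) bup. Syllable 7 is left unfooted.
Foot heads (stressed positions): 2, 4, 6.
End Rule Leftmost: primary stress on the leftmost head = syllable 2.
Secondary stress on 4, 6: tru.ˈsti.la:.ˌgo:.puf.ˌgo:.bup.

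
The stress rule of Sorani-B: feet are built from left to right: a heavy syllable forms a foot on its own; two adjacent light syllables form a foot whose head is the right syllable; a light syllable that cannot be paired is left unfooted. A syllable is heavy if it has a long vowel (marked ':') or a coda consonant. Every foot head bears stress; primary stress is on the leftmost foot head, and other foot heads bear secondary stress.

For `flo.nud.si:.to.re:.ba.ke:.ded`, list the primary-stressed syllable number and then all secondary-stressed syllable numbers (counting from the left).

Weights: 1 flo L, 2 nud H, 3 si: H, 4 to L, 5 re: H, 6 ba L, 7 ke: H, 8 ded H.
Parse left to right (heavy = foot alone; LL = one foot; stranded L unfooted): flo (ˈnud) (ˈsi:) to (ˈre:) ba (ˈke:) (ˈded).
Foot heads: 2, 3, 5, 7, 8.
Primary stress on the leftmost head = syllable 2.
Secondary stress on 3, 5, 7, 8: flo.ˈnud.ˌsi:.to.ˌre:.ba.ˌke:.ˌded.

primary 2, secondary 3, 5, 7, 8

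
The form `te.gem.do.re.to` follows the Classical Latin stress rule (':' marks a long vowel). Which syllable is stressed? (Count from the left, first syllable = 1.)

3

Classical Latin: stress the penult if heavy (long vowel or closed), else the antepenult.
Weights: 3 do L, 4 re L, 5 to L.
The penult (syllable 4, re) is light, so stress falls on the antepenult (syllable 3, do).
Stress on syllable 3: te.gem.ˈdo.re.to.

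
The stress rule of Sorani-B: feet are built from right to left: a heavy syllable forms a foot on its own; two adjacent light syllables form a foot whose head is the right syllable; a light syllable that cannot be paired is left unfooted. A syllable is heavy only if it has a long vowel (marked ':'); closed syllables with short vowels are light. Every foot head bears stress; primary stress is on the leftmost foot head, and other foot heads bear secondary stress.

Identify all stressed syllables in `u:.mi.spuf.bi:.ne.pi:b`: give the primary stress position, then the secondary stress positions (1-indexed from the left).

primary 1, secondary 3, 4, 6

Weights: 1 u: H, 2 mi L, 3 spuf L, 4 bi: H, 5 ne L, 6 pi:b H.
Parse right to left (heavy = foot alone; LL = one foot; stranded L unfooted): (ˈu:) (mi.ˈspuf) (ˈbi:) ne (ˈpi:b).
Foot heads: 1, 3, 4, 6.
Primary stress on the leftmost head = syllable 1.
Secondary stress on 3, 4, 6: ˈu:.mi.ˌspuf.ˌbi:.ne.ˌpi:b.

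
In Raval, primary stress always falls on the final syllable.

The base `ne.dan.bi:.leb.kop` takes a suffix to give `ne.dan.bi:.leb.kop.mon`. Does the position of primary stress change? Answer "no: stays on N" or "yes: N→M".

yes: 5→6

Base `ne.dan.bi:.leb.kop` (5 syllables):
  The word has 5 syllables; the final syllable is syllable 5 (kop).
  → primary stress on syllable 5.
Suffixed `ne.dan.bi:.leb.kop.mon` (6 syllables):
  The word has 6 syllables; the final syllable is syllable 6 (mon).
  → primary stress on syllable 6.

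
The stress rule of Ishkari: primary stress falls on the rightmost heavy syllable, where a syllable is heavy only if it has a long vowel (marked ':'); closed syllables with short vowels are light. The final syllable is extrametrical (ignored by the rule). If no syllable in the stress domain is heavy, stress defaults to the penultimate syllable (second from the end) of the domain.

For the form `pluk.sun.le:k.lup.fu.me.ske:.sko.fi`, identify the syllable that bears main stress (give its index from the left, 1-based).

7

The final syllable (9, fi) is extrametrical; the stress domain is syllables 1–8.
Weights: 1 pluk L, 2 sun L, 3 le:k H, 4 lup L, 5 fu L, 6 me L, 7 ske: H, 8 sko L.
Heavy syllables in the domain: 3, 7. The rightmost is syllable 7 (ske:).
Primary stress: syllable 7 → pluk.sun.le:k.lup.fu.me.ˈske:.sko.fi.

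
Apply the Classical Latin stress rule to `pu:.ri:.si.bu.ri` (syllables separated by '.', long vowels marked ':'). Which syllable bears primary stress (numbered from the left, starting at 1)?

3

Classical Latin: stress the penult if heavy (long vowel or closed), else the antepenult.
Weights: 3 si L, 4 bu L, 5 ri L.
The penult (syllable 4, bu) is light, so stress falls on the antepenult (syllable 3, si).
Stress on syllable 3: pu:.ri:.ˈsi.bu.ri.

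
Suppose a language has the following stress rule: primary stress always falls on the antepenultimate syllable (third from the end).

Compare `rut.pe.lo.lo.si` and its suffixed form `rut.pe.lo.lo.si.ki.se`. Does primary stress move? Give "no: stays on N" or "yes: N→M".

yes: 3→5

Base `rut.pe.lo.lo.si` (5 syllables):
  The word has 5 syllables; the antepenultimate syllable (third from the end) is syllable 3 (lo).
  → primary stress on syllable 3.
Suffixed `rut.pe.lo.lo.si.ki.se` (7 syllables):
  The word has 7 syllables; the antepenultimate syllable (third from the end) is syllable 5 (si).
  → primary stress on syllable 5.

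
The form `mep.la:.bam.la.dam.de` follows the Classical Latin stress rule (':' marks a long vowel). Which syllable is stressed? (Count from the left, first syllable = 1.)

Classical Latin: stress the penult if heavy (long vowel or closed), else the antepenult.
Weights: 4 la L, 5 dam H, 6 de L.
The penult (syllable 5, dam) is heavy, so it takes stress.
Stress on syllable 5: mep.la:.bam.la.ˈdam.de.

5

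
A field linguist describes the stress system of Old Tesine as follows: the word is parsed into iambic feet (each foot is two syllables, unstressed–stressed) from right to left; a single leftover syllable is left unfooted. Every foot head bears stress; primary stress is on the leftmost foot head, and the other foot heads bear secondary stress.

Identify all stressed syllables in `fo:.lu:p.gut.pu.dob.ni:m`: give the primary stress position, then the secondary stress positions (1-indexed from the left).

Parse right to left into iambic (σˈσ) feet: (fo:.ˈlu:p) (gut.ˈpu) (dob.ˈni:m).
Foot heads (stressed positions): 2, 4, 6.
End Rule Leftmost: primary stress on the leftmost head = syllable 2.
Secondary stress on 4, 6: fo:.ˈlu:p.gut.ˌpu.dob.ˌni:m.

primary 2, secondary 4, 6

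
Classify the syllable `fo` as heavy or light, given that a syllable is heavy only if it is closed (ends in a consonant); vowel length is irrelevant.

`fo`: short vowel, open (no coda). Open (no coda) → light.

light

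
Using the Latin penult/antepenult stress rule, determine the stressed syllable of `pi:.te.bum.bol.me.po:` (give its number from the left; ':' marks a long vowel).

Classical Latin: stress the penult if heavy (long vowel or closed), else the antepenult.
Weights: 4 bol H, 5 me L, 6 po: H.
The penult (syllable 5, me) is light, so stress falls on the antepenult (syllable 4, bol).
Stress on syllable 4: pi:.te.bum.ˈbol.me.po:.

4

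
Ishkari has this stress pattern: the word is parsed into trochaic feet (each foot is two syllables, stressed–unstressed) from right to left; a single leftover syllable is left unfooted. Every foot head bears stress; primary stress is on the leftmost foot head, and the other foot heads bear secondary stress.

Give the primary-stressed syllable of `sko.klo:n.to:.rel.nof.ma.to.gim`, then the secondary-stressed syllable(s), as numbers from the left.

primary 1, secondary 3, 5, 7

Parse right to left into trochaic (ˈσσ) feet: (ˈsko.klo:n) (ˈto:.rel) (ˈnof.ma) (ˈto.gim).
Foot heads (stressed positions): 1, 3, 5, 7.
End Rule Leftmost: primary stress on the leftmost head = syllable 1.
Secondary stress on 3, 5, 7: ˈsko.klo:n.ˌto:.rel.ˌnof.ma.ˌto.gim.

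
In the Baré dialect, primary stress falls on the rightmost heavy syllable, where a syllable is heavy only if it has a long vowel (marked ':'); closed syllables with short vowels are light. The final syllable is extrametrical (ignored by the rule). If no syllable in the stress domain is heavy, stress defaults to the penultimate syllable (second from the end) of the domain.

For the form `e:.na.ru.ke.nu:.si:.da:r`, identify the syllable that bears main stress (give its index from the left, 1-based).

The final syllable (7, da:r) is extrametrical; the stress domain is syllables 1–6.
Weights: 1 e: H, 2 na L, 3 ru L, 4 ke L, 5 nu: H, 6 si: H.
Heavy syllables in the domain: 1, 5, 6. The rightmost is syllable 6 (si:).
Primary stress: syllable 6 → e:.na.ru.ke.nu:.ˈsi:.da:r.

6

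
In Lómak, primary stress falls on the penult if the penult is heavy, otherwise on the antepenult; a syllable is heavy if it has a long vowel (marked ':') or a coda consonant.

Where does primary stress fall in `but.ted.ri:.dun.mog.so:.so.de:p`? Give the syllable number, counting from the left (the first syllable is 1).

Weights: 6 so: H, 7 so L, 8 de:p H.
The penult (syllable 7, so) is light, so stress falls on the antepenult (syllable 6, so:).
Primary stress: syllable 6 → but.ted.ri:.dun.mog.ˈso:.so.de:p.

6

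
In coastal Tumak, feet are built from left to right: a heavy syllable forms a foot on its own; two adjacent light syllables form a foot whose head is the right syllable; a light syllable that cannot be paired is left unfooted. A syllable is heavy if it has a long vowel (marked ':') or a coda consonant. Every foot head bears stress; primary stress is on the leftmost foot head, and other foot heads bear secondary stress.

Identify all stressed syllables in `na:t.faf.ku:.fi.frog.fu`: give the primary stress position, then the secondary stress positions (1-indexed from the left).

primary 1, secondary 2, 3, 5

Weights: 1 na:t H, 2 faf H, 3 ku: H, 4 fi L, 5 frog H, 6 fu L.
Parse left to right (heavy = foot alone; LL = one foot; stranded L unfooted): (ˈna:t) (ˈfaf) (ˈku:) fi (ˈfrog) fu.
Foot heads: 1, 2, 3, 5.
Primary stress on the leftmost head = syllable 1.
Secondary stress on 2, 3, 5: ˈna:t.ˌfaf.ˌku:.fi.ˌfrog.fu.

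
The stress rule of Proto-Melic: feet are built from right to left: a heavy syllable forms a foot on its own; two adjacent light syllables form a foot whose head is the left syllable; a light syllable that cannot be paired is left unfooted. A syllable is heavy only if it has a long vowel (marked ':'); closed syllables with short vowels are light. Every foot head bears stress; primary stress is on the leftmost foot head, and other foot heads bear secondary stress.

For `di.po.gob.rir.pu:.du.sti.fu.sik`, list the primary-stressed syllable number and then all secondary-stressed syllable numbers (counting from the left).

Weights: 1 di L, 2 po L, 3 gob L, 4 rir L, 5 pu: H, 6 du L, 7 sti L, 8 fu L, 9 sik L.
Parse right to left (heavy = foot alone; LL = one foot; stranded L unfooted): (ˈdi.po) (ˈgob.rir) (ˈpu:) (ˈdu.sti) (ˈfu.sik).
Foot heads: 1, 3, 5, 6, 8.
Primary stress on the leftmost head = syllable 1.
Secondary stress on 3, 5, 6, 8: ˈdi.po.ˌgob.rir.ˌpu:.ˌdu.sti.ˌfu.sik.

primary 1, secondary 3, 5, 6, 8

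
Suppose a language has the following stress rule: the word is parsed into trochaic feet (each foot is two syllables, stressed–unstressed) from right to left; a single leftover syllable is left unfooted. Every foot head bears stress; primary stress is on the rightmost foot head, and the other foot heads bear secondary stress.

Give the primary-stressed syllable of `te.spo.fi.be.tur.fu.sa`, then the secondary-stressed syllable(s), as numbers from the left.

primary 6, secondary 2, 4

Parse right to left into trochaic (ˈσσ) feet: te (ˈspo.fi) (ˈbe.tur) (ˈfu.sa). Syllable 1 is left unfooted.
Foot heads (stressed positions): 2, 4, 6.
End Rule Rightmost: primary stress on the rightmost head = syllable 6.
Secondary stress on 2, 4: te.ˌspo.fi.ˌbe.tur.ˈfu.sa.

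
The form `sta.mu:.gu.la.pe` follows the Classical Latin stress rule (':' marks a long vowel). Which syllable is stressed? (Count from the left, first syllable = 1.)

Classical Latin: stress the penult if heavy (long vowel or closed), else the antepenult.
Weights: 3 gu L, 4 la L, 5 pe L.
The penult (syllable 4, la) is light, so stress falls on the antepenult (syllable 3, gu).
Stress on syllable 3: sta.mu:.ˈgu.la.pe.

3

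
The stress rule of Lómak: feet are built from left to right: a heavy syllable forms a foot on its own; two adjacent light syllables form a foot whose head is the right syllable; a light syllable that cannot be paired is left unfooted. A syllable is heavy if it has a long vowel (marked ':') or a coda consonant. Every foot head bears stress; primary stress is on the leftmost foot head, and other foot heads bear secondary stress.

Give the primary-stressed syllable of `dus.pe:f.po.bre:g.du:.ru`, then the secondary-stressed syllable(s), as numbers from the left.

primary 1, secondary 2, 4, 5

Weights: 1 dus H, 2 pe:f H, 3 po L, 4 bre:g H, 5 du: H, 6 ru L.
Parse left to right (heavy = foot alone; LL = one foot; stranded L unfooted): (ˈdus) (ˈpe:f) po (ˈbre:g) (ˈdu:) ru.
Foot heads: 1, 2, 4, 5.
Primary stress on the leftmost head = syllable 1.
Secondary stress on 2, 4, 5: ˈdus.ˌpe:f.po.ˌbre:g.ˌdu:.ru.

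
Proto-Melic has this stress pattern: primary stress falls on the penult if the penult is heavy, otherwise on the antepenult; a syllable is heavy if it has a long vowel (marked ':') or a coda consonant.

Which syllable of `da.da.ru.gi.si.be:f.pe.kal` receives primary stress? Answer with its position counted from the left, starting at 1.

Weights: 6 be:f H, 7 pe L, 8 kal H.
The penult (syllable 7, pe) is light, so stress falls on the antepenult (syllable 6, be:f).
Primary stress: syllable 6 → da.da.ru.gi.si.ˈbe:f.pe.kal.

6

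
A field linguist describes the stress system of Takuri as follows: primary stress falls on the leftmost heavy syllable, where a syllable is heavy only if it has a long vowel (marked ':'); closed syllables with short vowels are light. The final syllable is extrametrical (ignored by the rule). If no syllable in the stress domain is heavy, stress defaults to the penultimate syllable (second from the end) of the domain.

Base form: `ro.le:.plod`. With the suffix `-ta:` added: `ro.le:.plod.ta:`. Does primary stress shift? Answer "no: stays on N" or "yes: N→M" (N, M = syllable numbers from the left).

no: stays on 2

Base `ro.le:.plod` (3 syllables):
  The final syllable (3, plod) is extrametrical; the stress domain is syllables 1–2.
  Weights: 1 ro L, 2 le: H.
  Heavy syllables in the domain: 2. The leftmost is syllable 2 (le:).
  → primary stress on syllable 2.
Suffixed `ro.le:.plod.ta:` (4 syllables):
  The final syllable (4, ta:) is extrametrical; the stress domain is syllables 1–3.
  Weights: 1 ro L, 2 le: H, 3 plod L.
  Heavy syllables in the domain: 2. The leftmost is syllable 2 (le:).
  → primary stress on syllable 2.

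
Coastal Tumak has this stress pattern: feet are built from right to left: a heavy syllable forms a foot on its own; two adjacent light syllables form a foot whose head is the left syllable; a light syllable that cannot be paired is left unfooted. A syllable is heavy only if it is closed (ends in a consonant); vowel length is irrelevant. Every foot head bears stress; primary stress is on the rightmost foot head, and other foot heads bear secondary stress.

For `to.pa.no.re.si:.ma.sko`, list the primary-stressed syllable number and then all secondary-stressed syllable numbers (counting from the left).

primary 6, secondary 2, 4

Weights: 1 to L, 2 pa L, 3 no L, 4 re L, 5 si: L, 6 ma L, 7 sko L.
Parse right to left (heavy = foot alone; LL = one foot; stranded L unfooted): to (ˈpa.no) (ˈre.si:) (ˈma.sko).
Foot heads: 2, 4, 6.
Primary stress on the rightmost head = syllable 6.
Secondary stress on 2, 4: to.ˌpa.no.ˌre.si:.ˈma.sko.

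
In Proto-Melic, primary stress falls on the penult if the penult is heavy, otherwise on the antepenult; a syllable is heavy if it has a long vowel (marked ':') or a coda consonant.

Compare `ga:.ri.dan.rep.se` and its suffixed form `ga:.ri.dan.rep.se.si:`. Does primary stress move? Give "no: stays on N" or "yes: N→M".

no: stays on 4

Base `ga:.ri.dan.rep.se` (5 syllables):
  Weights: 3 dan H, 4 rep H, 5 se L.
  The penult (syllable 4, rep) is heavy, so it takes stress.
  → primary stress on syllable 4.
Suffixed `ga:.ri.dan.rep.se.si:` (6 syllables):
  Weights: 4 rep H, 5 se L, 6 si: H.
  The penult (syllable 5, se) is light, so stress falls on the antepenult (syllable 4, rep).
  → primary stress on syllable 4.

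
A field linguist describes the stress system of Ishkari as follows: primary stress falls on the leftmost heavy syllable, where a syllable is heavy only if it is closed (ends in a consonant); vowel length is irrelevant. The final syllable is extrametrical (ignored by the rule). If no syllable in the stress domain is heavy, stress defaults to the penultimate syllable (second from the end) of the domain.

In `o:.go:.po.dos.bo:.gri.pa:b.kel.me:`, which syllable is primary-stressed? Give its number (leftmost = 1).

The final syllable (9, me:) is extrametrical; the stress domain is syllables 1–8.
Weights: 1 o: L, 2 go: L, 3 po L, 4 dos H, 5 bo: L, 6 gri L, 7 pa:b H, 8 kel H.
Heavy syllables in the domain: 4, 7, 8. The leftmost is syllable 4 (dos).
Primary stress: syllable 4 → o:.go:.po.ˈdos.bo:.gri.pa:b.kel.me:.

4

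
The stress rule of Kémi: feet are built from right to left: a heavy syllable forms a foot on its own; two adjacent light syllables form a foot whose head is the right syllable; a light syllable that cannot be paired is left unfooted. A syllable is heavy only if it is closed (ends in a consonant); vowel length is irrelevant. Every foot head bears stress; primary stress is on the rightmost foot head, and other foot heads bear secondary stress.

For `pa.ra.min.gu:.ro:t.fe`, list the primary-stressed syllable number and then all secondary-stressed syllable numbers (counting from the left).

primary 5, secondary 2, 3

Weights: 1 pa L, 2 ra L, 3 min H, 4 gu: L, 5 ro:t H, 6 fe L.
Parse right to left (heavy = foot alone; LL = one foot; stranded L unfooted): (pa.ˈra) (ˈmin) gu: (ˈro:t) fe.
Foot heads: 2, 3, 5.
Primary stress on the rightmost head = syllable 5.
Secondary stress on 2, 3: pa.ˌra.ˌmin.gu:.ˈro:t.fe.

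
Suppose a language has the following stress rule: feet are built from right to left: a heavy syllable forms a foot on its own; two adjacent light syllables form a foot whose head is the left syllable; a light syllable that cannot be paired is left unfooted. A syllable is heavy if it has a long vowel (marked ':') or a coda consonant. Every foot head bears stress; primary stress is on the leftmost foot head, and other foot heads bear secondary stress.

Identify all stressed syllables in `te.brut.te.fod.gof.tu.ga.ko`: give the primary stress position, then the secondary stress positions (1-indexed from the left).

primary 2, secondary 4, 5, 7

Weights: 1 te L, 2 brut H, 3 te L, 4 fod H, 5 gof H, 6 tu L, 7 ga L, 8 ko L.
Parse right to left (heavy = foot alone; LL = one foot; stranded L unfooted): te (ˈbrut) te (ˈfod) (ˈgof) tu (ˈga.ko).
Foot heads: 2, 4, 5, 7.
Primary stress on the leftmost head = syllable 2.
Secondary stress on 4, 5, 7: te.ˈbrut.te.ˌfod.ˌgof.tu.ˌga.ko.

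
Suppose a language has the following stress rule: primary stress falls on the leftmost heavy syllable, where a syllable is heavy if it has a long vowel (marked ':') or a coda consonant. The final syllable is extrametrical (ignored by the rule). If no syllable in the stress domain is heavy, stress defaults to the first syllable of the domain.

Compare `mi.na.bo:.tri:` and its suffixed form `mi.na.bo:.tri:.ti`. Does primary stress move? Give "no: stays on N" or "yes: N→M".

Base `mi.na.bo:.tri:` (4 syllables):
  The final syllable (4, tri:) is extrametrical; the stress domain is syllables 1–3.
  Weights: 1 mi L, 2 na L, 3 bo: H.
  Heavy syllables in the domain: 3. The leftmost is syllable 3 (bo:).
  → primary stress on syllable 3.
Suffixed `mi.na.bo:.tri:.ti` (5 syllables):
  The final syllable (5, ti) is extrametrical; the stress domain is syllables 1–4.
  Weights: 1 mi L, 2 na L, 3 bo: H, 4 tri: H.
  Heavy syllables in the domain: 3, 4. The leftmost is syllable 3 (bo:).
  → primary stress on syllable 3.

no: stays on 3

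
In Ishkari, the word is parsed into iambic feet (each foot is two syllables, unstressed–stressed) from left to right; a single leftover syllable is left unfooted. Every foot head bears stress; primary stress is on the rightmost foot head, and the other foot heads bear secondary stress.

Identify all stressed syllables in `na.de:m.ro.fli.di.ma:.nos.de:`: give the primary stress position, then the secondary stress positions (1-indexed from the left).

Parse left to right into iambic (σˈσ) feet: (na.ˈde:m) (ro.ˈfli) (di.ˈma:) (nos.ˈde:).
Foot heads (stressed positions): 2, 4, 6, 8.
End Rule Rightmost: primary stress on the rightmost head = syllable 8.
Secondary stress on 2, 4, 6: na.ˌde:m.ro.ˌfli.di.ˌma:.nos.ˈde:.

primary 8, secondary 2, 4, 6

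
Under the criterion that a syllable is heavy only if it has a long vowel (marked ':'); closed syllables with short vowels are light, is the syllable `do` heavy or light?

`do`: short vowel, open (no coda). Short vowel → light.

light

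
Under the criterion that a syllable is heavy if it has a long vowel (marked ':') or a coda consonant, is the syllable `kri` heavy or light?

light

`kri`: short vowel, open (no coda). Short vowel, open → light.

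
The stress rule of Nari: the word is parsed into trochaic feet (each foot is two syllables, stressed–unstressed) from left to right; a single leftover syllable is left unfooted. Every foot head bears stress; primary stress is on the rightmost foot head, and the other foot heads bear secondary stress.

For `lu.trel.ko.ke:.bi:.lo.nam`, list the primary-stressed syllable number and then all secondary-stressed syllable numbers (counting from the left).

Parse left to right into trochaic (ˈσσ) feet: (ˈlu.trel) (ˈko.ke:) (ˈbi:.lo) nam. Syllable 7 is left unfooted.
Foot heads (stressed positions): 1, 3, 5.
End Rule Rightmost: primary stress on the rightmost head = syllable 5.
Secondary stress on 1, 3: ˌlu.trel.ˌko.ke:.ˈbi:.lo.nam.

primary 5, secondary 1, 3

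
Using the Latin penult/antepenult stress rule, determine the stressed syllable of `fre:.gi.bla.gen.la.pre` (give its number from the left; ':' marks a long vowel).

4

Classical Latin: stress the penult if heavy (long vowel or closed), else the antepenult.
Weights: 4 gen H, 5 la L, 6 pre L.
The penult (syllable 5, la) is light, so stress falls on the antepenult (syllable 4, gen).
Stress on syllable 4: fre:.gi.bla.ˈgen.la.pre.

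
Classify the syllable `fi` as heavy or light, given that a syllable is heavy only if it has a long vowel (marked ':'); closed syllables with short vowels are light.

`fi`: short vowel, open (no coda). Short vowel → light.

light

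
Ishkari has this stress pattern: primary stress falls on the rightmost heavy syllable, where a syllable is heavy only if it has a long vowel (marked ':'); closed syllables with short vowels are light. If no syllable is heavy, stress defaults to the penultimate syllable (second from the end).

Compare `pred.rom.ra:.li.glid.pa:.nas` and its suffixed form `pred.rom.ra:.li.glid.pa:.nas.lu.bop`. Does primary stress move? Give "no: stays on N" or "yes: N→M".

no: stays on 6

Base `pred.rom.ra:.li.glid.pa:.nas` (7 syllables):
  Weights: 1 pred L, 2 rom L, 3 ra: H, 4 li L, 5 glid L, 6 pa: H, 7 nas L.
  Heavy syllables in the domain: 3, 6. The rightmost is syllable 6 (pa:).
  → primary stress on syllable 6.
Suffixed `pred.rom.ra:.li.glid.pa:.nas.lu.bop` (9 syllables):
  Weights: 1 pred L, 2 rom L, 3 ra: H, 4 li L, 5 glid L, 6 pa: H, 7 nas L, 8 lu L, 9 bop L.
  Heavy syllables in the domain: 3, 6. The rightmost is syllable 6 (pa:).
  → primary stress on syllable 6.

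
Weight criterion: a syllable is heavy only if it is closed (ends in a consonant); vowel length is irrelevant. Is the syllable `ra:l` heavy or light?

heavy

`ra:l`: long vowel, closed (coda /l/). Closed (coda /l/) → heavy.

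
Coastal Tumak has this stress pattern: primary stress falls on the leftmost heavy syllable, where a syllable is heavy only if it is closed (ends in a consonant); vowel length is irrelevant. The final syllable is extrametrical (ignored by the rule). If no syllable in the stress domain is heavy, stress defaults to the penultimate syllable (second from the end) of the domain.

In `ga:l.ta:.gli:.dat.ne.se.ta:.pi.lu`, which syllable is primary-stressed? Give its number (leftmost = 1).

The final syllable (9, lu) is extrametrical; the stress domain is syllables 1–8.
Weights: 1 ga:l H, 2 ta: L, 3 gli: L, 4 dat H, 5 ne L, 6 se L, 7 ta: L, 8 pi L.
Heavy syllables in the domain: 1, 4. The leftmost is syllable 1 (ga:l).
Primary stress: syllable 1 → ˈga:l.ta:.gli:.dat.ne.se.ta:.pi.lu.

1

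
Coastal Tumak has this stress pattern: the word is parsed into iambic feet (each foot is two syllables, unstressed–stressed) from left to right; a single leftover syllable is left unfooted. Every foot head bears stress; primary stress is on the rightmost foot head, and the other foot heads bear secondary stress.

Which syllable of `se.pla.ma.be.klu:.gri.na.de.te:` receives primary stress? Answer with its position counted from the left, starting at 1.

8

Parse left to right into iambic (σˈσ) feet: (se.ˈpla) (ma.ˈbe) (klu:.ˈgri) (na.ˈde) te:. Syllable 9 is left unfooted.
Foot heads (stressed positions): 2, 4, 6, 8.
End Rule Rightmost: primary stress on the rightmost head = syllable 8.
Primary stress: syllable 8 → se.pla.ma.be.klu:.gri.na.ˈde.te:.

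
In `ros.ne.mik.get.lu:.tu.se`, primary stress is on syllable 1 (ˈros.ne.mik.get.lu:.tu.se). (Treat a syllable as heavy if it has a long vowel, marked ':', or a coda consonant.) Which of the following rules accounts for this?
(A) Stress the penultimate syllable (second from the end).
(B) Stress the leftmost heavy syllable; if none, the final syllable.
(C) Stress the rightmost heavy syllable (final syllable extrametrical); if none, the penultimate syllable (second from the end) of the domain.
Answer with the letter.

B

Rule A → syllable 6 (observed: 1).
Rule B → syllable 1 ✓.
Rule C → syllable 5 (observed: 1).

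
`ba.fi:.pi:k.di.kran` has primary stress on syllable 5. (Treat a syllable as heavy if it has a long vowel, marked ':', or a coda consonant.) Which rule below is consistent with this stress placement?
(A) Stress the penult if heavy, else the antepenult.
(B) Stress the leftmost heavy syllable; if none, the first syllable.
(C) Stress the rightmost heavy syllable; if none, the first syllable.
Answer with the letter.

C

Rule A → syllable 3 (observed: 5).
Rule B → syllable 2 (observed: 5).
Rule C → syllable 5 ✓.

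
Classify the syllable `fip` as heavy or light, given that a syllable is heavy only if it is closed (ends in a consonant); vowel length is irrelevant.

heavy

`fip`: short vowel, closed (coda /p/). Closed (coda /p/) → heavy.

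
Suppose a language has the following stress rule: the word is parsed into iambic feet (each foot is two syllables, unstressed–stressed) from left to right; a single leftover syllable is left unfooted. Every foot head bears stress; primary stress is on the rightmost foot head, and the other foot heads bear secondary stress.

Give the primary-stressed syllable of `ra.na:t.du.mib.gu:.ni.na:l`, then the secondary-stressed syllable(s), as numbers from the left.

Parse left to right into iambic (σˈσ) feet: (ra.ˈna:t) (du.ˈmib) (gu:.ˈni) na:l. Syllable 7 is left unfooted.
Foot heads (stressed positions): 2, 4, 6.
End Rule Rightmost: primary stress on the rightmost head = syllable 6.
Secondary stress on 2, 4: ra.ˌna:t.du.ˌmib.gu:.ˈni.na:l.

primary 6, secondary 2, 4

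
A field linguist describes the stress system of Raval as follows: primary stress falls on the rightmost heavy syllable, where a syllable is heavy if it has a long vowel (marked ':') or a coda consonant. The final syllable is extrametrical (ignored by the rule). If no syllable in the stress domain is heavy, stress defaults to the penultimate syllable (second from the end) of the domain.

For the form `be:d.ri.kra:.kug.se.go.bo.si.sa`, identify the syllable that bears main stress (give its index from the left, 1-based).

The final syllable (9, sa) is extrametrical; the stress domain is syllables 1–8.
Weights: 1 be:d H, 2 ri L, 3 kra: H, 4 kug H, 5 se L, 6 go L, 7 bo L, 8 si L.
Heavy syllables in the domain: 1, 3, 4. The rightmost is syllable 4 (kug).
Primary stress: syllable 4 → be:d.ri.kra:.ˈkug.se.go.bo.si.sa.

4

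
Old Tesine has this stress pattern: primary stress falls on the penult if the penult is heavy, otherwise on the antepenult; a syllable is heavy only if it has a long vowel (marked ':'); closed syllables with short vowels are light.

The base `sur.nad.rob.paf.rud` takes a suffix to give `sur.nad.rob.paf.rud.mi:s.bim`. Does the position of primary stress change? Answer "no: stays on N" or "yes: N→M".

yes: 3→6

Base `sur.nad.rob.paf.rud` (5 syllables):
  Weights: 3 rob L, 4 paf L, 5 rud L.
  The penult (syllable 4, paf) is light, so stress falls on the antepenult (syllable 3, rob).
  → primary stress on syllable 3.
Suffixed `sur.nad.rob.paf.rud.mi:s.bim` (7 syllables):
  Weights: 5 rud L, 6 mi:s H, 7 bim L.
  The penult (syllable 6, mi:s) is heavy, so it takes stress.
  → primary stress on syllable 6.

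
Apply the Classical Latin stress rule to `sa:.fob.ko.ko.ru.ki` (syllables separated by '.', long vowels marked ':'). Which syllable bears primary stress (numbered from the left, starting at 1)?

Classical Latin: stress the penult if heavy (long vowel or closed), else the antepenult.
Weights: 4 ko L, 5 ru L, 6 ki L.
The penult (syllable 5, ru) is light, so stress falls on the antepenult (syllable 4, ko).
Stress on syllable 4: sa:.fob.ko.ˈko.ru.ki.

4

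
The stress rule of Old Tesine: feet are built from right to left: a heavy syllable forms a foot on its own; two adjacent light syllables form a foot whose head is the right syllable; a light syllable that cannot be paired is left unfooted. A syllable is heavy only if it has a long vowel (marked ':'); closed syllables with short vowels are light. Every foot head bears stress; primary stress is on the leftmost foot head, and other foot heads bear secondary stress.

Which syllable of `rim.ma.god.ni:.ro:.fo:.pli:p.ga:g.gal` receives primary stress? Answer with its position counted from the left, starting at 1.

Weights: 1 rim L, 2 ma L, 3 god L, 4 ni: H, 5 ro: H, 6 fo: H, 7 pli:p H, 8 ga:g H, 9 gal L.
Parse right to left (heavy = foot alone; LL = one foot; stranded L unfooted): rim (ma.ˈgod) (ˈni:) (ˈro:) (ˈfo:) (ˈpli:p) (ˈga:g) gal.
Foot heads: 3, 4, 5, 6, 7, 8.
Primary stress on the leftmost head = syllable 3.
Primary stress: syllable 3 → rim.ma.ˈgod.ni:.ro:.fo:.pli:p.ga:g.gal.

3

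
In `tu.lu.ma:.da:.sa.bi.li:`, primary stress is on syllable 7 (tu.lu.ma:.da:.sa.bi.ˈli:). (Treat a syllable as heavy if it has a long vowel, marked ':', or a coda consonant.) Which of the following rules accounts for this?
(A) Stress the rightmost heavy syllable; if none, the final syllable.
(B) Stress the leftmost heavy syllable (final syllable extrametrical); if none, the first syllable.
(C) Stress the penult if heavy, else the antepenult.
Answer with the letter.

A

Rule A → syllable 7 ✓.
Rule B → syllable 3 (observed: 7).
Rule C → syllable 5 (observed: 7).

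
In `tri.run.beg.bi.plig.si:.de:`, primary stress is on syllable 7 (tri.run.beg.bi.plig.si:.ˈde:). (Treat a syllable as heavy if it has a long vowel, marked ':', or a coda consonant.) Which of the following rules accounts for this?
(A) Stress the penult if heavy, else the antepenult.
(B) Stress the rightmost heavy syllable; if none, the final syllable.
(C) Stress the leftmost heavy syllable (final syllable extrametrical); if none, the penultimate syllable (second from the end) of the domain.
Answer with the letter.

Rule A → syllable 6 (observed: 7).
Rule B → syllable 7 ✓.
Rule C → syllable 2 (observed: 7).

B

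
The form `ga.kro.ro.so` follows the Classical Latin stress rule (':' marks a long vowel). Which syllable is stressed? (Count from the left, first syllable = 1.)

Classical Latin: stress the penult if heavy (long vowel or closed), else the antepenult.
Weights: 2 kro L, 3 ro L, 4 so L.
The penult (syllable 3, ro) is light, so stress falls on the antepenult (syllable 2, kro).
Stress on syllable 2: ga.ˈkro.ro.so.

2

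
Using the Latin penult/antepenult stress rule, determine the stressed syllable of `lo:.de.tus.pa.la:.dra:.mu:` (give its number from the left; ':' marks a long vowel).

6

Classical Latin: stress the penult if heavy (long vowel or closed), else the antepenult.
Weights: 5 la: H, 6 dra: H, 7 mu: H.
The penult (syllable 6, dra:) is heavy, so it takes stress.
Stress on syllable 6: lo:.de.tus.pa.la:.ˈdra:.mu:.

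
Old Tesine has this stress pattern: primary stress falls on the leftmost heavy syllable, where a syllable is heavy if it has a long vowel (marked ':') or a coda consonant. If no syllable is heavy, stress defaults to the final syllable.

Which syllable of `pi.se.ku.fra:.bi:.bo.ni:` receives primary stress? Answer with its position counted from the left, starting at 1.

4

Weights: 1 pi L, 2 se L, 3 ku L, 4 fra: H, 5 bi: H, 6 bo L, 7 ni: H.
Heavy syllables in the domain: 4, 5, 7. The leftmost is syllable 4 (fra:).
Primary stress: syllable 4 → pi.se.ku.ˈfra:.bi:.bo.ni:.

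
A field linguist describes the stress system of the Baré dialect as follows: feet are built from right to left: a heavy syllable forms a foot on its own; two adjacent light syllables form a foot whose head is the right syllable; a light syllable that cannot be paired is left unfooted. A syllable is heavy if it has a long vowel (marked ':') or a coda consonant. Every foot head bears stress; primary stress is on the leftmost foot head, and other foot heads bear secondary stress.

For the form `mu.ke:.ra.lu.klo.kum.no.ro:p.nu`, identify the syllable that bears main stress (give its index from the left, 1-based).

2

Weights: 1 mu L, 2 ke: H, 3 ra L, 4 lu L, 5 klo L, 6 kum H, 7 no L, 8 ro:p H, 9 nu L.
Parse right to left (heavy = foot alone; LL = one foot; stranded L unfooted): mu (ˈke:) ra (lu.ˈklo) (ˈkum) no (ˈro:p) nu.
Foot heads: 2, 5, 6, 8.
Primary stress on the leftmost head = syllable 2.
Primary stress: syllable 2 → mu.ˈke:.ra.lu.klo.kum.no.ro:p.nu.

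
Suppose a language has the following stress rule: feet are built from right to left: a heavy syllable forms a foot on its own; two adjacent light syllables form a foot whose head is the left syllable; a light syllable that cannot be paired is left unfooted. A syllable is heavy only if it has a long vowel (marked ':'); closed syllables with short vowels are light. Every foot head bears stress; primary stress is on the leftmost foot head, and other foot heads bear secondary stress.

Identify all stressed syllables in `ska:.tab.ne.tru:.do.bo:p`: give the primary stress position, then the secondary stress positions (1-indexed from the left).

primary 1, secondary 2, 4, 6

Weights: 1 ska: H, 2 tab L, 3 ne L, 4 tru: H, 5 do L, 6 bo:p H.
Parse right to left (heavy = foot alone; LL = one foot; stranded L unfooted): (ˈska:) (ˈtab.ne) (ˈtru:) do (ˈbo:p).
Foot heads: 1, 2, 4, 6.
Primary stress on the leftmost head = syllable 1.
Secondary stress on 2, 4, 6: ˈska:.ˌtab.ne.ˌtru:.do.ˌbo:p.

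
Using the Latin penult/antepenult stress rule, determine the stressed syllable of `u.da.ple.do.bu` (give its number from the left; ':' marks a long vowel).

3

Classical Latin: stress the penult if heavy (long vowel or closed), else the antepenult.
Weights: 3 ple L, 4 do L, 5 bu L.
The penult (syllable 4, do) is light, so stress falls on the antepenult (syllable 3, ple).
Stress on syllable 3: u.da.ˈple.do.bu.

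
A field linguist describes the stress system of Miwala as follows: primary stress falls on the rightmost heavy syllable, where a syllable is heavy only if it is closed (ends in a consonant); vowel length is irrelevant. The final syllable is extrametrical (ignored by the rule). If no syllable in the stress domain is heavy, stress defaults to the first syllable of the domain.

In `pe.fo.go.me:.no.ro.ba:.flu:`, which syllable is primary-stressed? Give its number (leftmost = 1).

The final syllable (8, flu:) is extrametrical; the stress domain is syllables 1–7.
Weights: 1 pe L, 2 fo L, 3 go L, 4 me: L, 5 no L, 6 ro L, 7 ba: L.
No heavy syllable in the domain; default to the first syllable of the domain = syllable 1.
Primary stress: syllable 1 → ˈpe.fo.go.me:.no.ro.ba:.flu:.

1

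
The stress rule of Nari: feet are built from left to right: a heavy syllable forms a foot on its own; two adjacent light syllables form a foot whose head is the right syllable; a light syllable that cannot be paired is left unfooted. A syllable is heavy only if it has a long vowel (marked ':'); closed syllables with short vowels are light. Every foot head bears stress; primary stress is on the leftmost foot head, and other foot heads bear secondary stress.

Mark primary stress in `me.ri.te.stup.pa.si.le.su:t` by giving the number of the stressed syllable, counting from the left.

Weights: 1 me L, 2 ri L, 3 te L, 4 stup L, 5 pa L, 6 si L, 7 le L, 8 su:t H.
Parse left to right (heavy = foot alone; LL = one foot; stranded L unfooted): (me.ˈri) (te.ˈstup) (pa.ˈsi) le (ˈsu:t).
Foot heads: 2, 4, 6, 8.
Primary stress on the leftmost head = syllable 2.
Primary stress: syllable 2 → me.ˈri.te.stup.pa.si.le.su:t.

2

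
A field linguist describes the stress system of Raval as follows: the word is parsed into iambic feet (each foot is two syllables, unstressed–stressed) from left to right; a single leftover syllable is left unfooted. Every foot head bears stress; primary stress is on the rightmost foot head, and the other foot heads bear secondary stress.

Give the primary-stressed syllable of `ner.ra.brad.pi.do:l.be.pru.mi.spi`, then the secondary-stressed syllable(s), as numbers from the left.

primary 8, secondary 2, 4, 6

Parse left to right into iambic (σˈσ) feet: (ner.ˈra) (brad.ˈpi) (do:l.ˈbe) (pru.ˈmi) spi. Syllable 9 is left unfooted.
Foot heads (stressed positions): 2, 4, 6, 8.
End Rule Rightmost: primary stress on the rightmost head = syllable 8.
Secondary stress on 2, 4, 6: ner.ˌra.brad.ˌpi.do:l.ˌbe.pru.ˈmi.spi.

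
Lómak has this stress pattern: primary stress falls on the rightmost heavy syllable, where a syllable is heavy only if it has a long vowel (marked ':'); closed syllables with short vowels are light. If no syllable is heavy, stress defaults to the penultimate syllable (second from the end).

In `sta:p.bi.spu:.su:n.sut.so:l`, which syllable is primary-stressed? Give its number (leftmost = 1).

Weights: 1 sta:p H, 2 bi L, 3 spu: H, 4 su:n H, 5 sut L, 6 so:l H.
Heavy syllables in the domain: 1, 3, 4, 6. The rightmost is syllable 6 (so:l).
Primary stress: syllable 6 → sta:p.bi.spu:.su:n.sut.ˈso:l.

6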